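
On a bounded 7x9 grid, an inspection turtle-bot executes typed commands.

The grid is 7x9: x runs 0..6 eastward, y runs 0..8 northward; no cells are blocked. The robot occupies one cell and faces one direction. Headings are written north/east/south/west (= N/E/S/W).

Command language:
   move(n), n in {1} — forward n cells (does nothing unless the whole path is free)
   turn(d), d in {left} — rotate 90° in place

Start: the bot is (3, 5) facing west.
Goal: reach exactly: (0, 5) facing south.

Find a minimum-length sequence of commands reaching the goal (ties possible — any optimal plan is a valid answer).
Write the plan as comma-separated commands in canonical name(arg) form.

move(1), move(1), move(1), turn(left)

start: (3, 5) facing west
1. move(1) → (2, 5) facing west
2. move(1) → (1, 5) facing west
3. move(1) → (0, 5) facing west
4. turn(left) → (0, 5) facing south
nothing shorter than 4 reaches the goal.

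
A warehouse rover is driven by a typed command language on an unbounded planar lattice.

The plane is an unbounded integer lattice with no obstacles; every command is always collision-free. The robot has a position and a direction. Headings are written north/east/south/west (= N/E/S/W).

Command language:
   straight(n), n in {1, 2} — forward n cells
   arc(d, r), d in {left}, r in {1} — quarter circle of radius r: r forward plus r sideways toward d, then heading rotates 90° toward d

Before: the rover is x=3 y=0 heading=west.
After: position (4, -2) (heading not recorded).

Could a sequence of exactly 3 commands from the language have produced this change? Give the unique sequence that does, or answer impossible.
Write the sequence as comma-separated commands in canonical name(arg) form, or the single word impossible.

arc(left, 1), arc(left, 1), straight(1)

key: running straight(1) before arc(left, 1) would end elsewhere — order is forced
start: x=3 y=0 heading=west
t=1 arc(left, 1) ⇒ x=2 y=-1 heading=south
t=2 arc(left, 1) ⇒ x=3 y=-2 heading=east
t=3 straight(1) ⇒ x=4 y=-2 heading=east
no rival 3-sequence matches.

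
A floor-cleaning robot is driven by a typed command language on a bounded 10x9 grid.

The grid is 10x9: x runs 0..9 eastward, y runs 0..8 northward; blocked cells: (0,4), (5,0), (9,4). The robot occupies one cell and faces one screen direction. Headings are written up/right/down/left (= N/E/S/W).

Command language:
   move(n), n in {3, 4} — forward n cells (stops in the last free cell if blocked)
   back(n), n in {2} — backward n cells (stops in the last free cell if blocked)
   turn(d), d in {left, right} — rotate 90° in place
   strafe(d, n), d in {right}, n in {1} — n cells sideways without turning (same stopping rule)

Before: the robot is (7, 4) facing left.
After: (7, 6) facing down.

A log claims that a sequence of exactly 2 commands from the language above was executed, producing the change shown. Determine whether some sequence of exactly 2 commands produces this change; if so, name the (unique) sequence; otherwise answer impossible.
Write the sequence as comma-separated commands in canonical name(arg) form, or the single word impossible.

key: cell and facing (now S) both changed — the 2 commands mix motion and turning
from: (7, 4) facing left
[1] after turn(left): (7, 4) facing down
[2] after back(2): (7, 6) facing down
no rival 2-sequence matches.

turn(left), back(2)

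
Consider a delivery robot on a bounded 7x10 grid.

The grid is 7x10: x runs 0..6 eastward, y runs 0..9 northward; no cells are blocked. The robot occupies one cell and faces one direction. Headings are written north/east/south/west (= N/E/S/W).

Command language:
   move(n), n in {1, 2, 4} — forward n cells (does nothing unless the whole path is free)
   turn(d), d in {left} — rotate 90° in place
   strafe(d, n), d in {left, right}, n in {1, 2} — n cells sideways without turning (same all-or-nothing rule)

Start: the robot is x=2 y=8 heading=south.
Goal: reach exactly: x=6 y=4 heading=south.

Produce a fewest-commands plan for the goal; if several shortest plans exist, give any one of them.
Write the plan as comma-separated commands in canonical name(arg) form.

begin: x=2 y=8 heading=south
step 1 (move(4)): x=2 y=4 heading=south
step 2 (strafe(left, 2)): x=4 y=4 heading=south
step 3 (strafe(left, 2)): x=6 y=4 heading=south
nothing shorter than 3 reaches the goal.

move(4), strafe(left, 2), strafe(left, 2)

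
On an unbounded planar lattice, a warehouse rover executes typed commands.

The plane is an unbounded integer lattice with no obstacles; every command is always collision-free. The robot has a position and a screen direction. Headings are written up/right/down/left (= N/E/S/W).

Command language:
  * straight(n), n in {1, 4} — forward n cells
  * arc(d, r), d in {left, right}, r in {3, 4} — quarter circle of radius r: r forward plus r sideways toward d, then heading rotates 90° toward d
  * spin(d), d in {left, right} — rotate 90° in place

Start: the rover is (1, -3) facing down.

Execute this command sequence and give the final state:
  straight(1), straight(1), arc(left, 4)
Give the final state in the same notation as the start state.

(5, -9) facing right

begin: (1, -3) facing down
step 1 (straight(1)): (1, -4) facing down
step 2 (straight(1)): (1, -5) facing down
step 3 (arc(left, 4)): (5, -9) facing right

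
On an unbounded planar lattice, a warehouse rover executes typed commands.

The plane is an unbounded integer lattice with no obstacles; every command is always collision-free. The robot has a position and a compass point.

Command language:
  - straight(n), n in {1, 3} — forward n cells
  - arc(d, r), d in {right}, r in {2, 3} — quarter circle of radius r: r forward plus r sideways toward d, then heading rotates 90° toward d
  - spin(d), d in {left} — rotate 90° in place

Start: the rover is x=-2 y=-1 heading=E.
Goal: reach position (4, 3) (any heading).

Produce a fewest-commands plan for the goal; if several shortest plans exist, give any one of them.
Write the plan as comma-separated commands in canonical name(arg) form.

spin(left), straight(1), arc(right, 3), straight(3)

from: x=-2 y=-1 heading=E
[1] after spin(left): x=-2 y=-1 heading=N
[2] after straight(1): x=-2 y=0 heading=N
[3] after arc(right, 3): x=1 y=3 heading=E
[4] after straight(3): x=4 y=3 heading=E
no 3-step plan works, so 4 is optimal.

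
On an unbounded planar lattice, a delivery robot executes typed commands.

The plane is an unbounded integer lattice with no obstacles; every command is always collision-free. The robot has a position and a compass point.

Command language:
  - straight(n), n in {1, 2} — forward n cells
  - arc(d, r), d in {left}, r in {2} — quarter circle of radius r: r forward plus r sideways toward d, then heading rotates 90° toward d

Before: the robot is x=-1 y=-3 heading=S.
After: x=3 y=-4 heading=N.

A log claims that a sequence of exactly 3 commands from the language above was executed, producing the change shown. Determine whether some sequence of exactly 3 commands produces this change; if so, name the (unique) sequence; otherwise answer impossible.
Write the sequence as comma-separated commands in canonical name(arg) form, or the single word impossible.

straight(1), arc(left, 2), arc(left, 2)

key: running arc(left, 2) before straight(1) would end elsewhere — order is forced
begin: x=-1 y=-3 heading=S
[1] after straight(1): x=-1 y=-4 heading=S
[2] after arc(left, 2): x=1 y=-6 heading=E
[3] after arc(left, 2): x=3 y=-4 heading=N
uniquely the one of 27 3-step routes that fits.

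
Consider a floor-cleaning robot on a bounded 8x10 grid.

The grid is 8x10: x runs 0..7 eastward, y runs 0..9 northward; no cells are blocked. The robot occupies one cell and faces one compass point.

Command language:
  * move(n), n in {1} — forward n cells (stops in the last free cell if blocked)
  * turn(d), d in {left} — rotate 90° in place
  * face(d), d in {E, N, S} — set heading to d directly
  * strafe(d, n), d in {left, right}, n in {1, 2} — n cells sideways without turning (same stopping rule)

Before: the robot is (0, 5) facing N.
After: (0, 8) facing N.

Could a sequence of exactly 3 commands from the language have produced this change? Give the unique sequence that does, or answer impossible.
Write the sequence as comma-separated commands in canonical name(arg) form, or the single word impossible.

move(1), move(1), move(1)

key: still facing N at the end — nothing in the sequence rotates
start: (0, 5) facing N
t=1 move(1) ⇒ (0, 6) facing N
t=2 move(1) ⇒ (0, 7) facing N
t=3 move(1) ⇒ (0, 8) facing N
all 729 alternatives checked — unique.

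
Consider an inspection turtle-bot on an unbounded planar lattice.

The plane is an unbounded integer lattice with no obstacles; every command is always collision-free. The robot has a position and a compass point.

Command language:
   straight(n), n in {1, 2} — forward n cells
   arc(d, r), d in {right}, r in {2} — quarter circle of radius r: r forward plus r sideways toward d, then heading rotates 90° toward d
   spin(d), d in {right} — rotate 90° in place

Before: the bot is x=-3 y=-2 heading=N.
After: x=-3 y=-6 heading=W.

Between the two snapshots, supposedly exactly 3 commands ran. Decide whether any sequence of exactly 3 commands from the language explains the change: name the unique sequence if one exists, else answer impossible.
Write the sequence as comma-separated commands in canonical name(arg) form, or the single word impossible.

key: order matters: swapping spin(right) and arc(right, 2) lands elsewhere
begin: x=-3 y=-2 heading=N
t=1 spin(right) ⇒ x=-3 y=-2 heading=E
t=2 arc(right, 2) ⇒ x=-1 y=-4 heading=S
t=3 arc(right, 2) ⇒ x=-3 y=-6 heading=W
all 64 alternatives checked — unique.

spin(right), arc(right, 2), arc(right, 2)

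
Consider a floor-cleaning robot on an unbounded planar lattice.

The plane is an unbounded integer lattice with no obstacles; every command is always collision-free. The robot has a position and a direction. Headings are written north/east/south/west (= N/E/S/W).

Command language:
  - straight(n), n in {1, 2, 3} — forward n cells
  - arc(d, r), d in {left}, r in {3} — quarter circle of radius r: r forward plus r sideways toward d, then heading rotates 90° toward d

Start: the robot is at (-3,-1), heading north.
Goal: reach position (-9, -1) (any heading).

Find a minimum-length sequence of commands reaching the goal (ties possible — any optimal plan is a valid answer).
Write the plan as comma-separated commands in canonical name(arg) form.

t0: at (-3,-1), heading north
1. arc(left, 3) → at (-6,2), heading west
2. arc(left, 3) → at (-9,-1), heading south
nothing shorter than 2 reaches the goal.

arc(left, 3), arc(left, 3)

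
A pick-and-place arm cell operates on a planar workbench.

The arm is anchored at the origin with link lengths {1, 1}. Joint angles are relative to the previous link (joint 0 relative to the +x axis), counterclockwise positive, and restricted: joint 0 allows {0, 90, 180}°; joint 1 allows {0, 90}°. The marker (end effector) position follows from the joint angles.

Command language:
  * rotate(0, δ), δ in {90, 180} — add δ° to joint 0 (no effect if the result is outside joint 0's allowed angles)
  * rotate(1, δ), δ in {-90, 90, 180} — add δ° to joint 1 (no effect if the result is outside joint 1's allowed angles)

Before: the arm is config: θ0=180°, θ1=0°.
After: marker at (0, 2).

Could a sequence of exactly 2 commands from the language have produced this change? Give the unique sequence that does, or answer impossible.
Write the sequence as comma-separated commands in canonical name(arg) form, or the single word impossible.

key: order matters: swapping rotate(0, 180) and rotate(0, 90) lands elsewhere
begin: config: θ0=180°, θ1=0°
t=1 rotate(0, 180) ⇒ config: θ0=0°, θ1=0°
t=2 rotate(0, 90) ⇒ config: θ0=90°, θ1=0°
uniquely the one of 25 2-step routes that fits.

rotate(0, 180), rotate(0, 90)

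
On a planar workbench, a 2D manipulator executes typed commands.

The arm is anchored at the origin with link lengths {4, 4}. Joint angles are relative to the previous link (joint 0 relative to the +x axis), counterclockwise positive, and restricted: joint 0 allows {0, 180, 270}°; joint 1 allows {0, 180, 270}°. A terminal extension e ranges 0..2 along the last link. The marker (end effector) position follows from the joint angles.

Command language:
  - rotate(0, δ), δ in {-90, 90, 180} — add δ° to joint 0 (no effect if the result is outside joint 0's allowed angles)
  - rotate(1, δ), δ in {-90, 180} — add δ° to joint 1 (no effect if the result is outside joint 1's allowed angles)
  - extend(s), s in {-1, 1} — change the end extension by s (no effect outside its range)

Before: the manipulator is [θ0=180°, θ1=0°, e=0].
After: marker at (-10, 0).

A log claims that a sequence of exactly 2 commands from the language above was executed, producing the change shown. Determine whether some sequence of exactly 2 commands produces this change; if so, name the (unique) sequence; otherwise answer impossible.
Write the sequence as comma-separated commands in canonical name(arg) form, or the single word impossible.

begin: [θ0=180°, θ1=0°, e=0]
step 1 (extend(1)): [θ0=180°, θ1=0°, e=1]
step 2 (extend(1)): [θ0=180°, θ1=0°, e=2]
uniquely the one of 49 2-step routes that fits.

extend(1), extend(1)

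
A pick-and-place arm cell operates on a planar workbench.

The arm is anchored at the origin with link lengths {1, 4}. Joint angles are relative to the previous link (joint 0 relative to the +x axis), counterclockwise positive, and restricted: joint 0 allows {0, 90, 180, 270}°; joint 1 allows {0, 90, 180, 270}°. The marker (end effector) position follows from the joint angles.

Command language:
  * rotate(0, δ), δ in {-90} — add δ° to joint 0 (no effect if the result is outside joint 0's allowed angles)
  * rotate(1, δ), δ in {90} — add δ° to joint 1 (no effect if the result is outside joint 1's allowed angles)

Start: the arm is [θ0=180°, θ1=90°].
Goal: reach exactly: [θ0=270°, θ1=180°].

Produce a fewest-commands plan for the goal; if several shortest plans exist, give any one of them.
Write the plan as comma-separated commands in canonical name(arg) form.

rotate(0, -90), rotate(0, -90), rotate(0, -90), rotate(1, 90)

t0: [θ0=180°, θ1=90°]
1. rotate(0, -90) → [θ0=90°, θ1=90°]
2. rotate(0, -90) → [θ0=0°, θ1=90°]
3. rotate(0, -90) → [θ0=270°, θ1=90°]
4. rotate(1, 90) → [θ0=270°, θ1=180°]
shorter routes all fall short; 4 is best.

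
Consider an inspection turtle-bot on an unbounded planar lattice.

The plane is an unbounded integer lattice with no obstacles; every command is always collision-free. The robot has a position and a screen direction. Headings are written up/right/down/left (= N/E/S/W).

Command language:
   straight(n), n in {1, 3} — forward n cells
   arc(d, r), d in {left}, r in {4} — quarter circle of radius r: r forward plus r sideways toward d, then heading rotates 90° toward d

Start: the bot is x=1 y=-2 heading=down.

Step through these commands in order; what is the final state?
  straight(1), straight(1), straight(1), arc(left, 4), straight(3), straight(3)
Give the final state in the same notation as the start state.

t0: x=1 y=-2 heading=down
1. straight(1) → x=1 y=-3 heading=down
2. straight(1) → x=1 y=-4 heading=down
3. straight(1) → x=1 y=-5 heading=down
4. arc(left, 4) → x=5 y=-9 heading=right
5. straight(3) → x=8 y=-9 heading=right
6. straight(3) → x=11 y=-9 heading=right

x=11 y=-9 heading=right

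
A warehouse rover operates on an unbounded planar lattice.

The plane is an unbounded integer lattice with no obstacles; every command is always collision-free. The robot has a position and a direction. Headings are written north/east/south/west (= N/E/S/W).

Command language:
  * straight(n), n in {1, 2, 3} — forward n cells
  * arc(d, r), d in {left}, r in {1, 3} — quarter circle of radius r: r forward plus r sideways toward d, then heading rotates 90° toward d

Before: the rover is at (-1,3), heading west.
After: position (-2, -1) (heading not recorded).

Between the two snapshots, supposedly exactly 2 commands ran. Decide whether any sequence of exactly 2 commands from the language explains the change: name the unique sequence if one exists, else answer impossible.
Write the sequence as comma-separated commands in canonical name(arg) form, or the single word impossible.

arc(left, 1), straight(3)

key: running straight(3) before arc(left, 1) would end elsewhere — order is forced
t0: at (-1,3), heading west
[1] after arc(left, 1): at (-2,2), heading south
[2] after straight(3): at (-2,-1), heading south
uniquely the one of 25 2-step routes that fits.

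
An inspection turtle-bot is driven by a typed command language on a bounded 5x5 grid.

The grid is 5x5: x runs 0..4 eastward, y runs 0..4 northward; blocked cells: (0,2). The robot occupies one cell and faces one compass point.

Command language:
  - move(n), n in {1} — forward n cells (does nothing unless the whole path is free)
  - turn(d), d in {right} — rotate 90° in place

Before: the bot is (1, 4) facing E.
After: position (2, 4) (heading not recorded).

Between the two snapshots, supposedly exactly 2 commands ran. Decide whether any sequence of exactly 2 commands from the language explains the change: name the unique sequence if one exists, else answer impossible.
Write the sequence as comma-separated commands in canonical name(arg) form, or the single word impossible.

move(1), turn(right)

key: running turn(right) before move(1) would end elsewhere — order is forced
begin: (1, 4) facing E
step 1 (move(1)): (2, 4) facing E
step 2 (turn(right)): (2, 4) facing S
no other 2-command option fits: unique.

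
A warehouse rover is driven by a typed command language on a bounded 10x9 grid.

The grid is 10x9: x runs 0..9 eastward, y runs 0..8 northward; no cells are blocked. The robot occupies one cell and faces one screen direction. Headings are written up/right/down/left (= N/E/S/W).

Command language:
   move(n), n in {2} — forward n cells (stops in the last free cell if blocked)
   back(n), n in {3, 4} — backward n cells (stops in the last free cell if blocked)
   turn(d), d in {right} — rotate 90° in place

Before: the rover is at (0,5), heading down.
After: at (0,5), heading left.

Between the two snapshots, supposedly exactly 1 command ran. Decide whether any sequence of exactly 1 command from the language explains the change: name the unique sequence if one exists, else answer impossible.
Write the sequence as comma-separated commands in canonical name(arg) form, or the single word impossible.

turn(right)

key: parked at (0,5) the whole time — nothing moves the robot
initial: at (0,5), heading down
step 1 (turn(right)): at (0,5), heading left
no rival 1-sequence matches.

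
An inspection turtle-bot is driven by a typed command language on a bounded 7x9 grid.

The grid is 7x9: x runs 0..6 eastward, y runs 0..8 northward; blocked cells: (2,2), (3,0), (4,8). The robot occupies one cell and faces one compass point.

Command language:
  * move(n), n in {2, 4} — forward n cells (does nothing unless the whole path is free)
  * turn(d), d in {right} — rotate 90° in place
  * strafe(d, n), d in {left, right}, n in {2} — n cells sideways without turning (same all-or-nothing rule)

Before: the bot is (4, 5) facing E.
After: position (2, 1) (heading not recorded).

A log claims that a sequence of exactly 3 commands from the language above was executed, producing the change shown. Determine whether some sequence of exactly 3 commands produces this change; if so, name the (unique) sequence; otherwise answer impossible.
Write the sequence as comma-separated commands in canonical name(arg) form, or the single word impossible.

key: running strafe(right, 2) before turn(right) would end elsewhere — order is forced
start: (4, 5) facing E
step 1 (turn(right)): (4, 5) facing S
step 2 (move(4)): (4, 1) facing S
step 3 (strafe(right, 2)): (2, 1) facing S
all 125 alternatives checked — unique.

turn(right), move(4), strafe(right, 2)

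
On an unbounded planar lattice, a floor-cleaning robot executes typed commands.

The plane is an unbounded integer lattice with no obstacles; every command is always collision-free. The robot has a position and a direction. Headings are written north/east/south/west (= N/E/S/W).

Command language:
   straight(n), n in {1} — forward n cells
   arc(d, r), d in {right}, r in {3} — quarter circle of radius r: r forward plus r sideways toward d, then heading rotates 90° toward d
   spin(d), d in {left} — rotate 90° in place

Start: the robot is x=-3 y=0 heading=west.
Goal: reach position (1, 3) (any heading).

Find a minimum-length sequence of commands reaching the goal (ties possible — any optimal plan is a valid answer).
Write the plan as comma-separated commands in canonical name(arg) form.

from: x=-3 y=0 heading=west
1. arc(right, 3) → x=-6 y=3 heading=north
2. arc(right, 3) → x=-3 y=6 heading=east
3. straight(1) → x=-2 y=6 heading=east
4. arc(right, 3) → x=1 y=3 heading=south
nothing shorter than 4 reaches the goal.

arc(right, 3), arc(right, 3), straight(1), arc(right, 3)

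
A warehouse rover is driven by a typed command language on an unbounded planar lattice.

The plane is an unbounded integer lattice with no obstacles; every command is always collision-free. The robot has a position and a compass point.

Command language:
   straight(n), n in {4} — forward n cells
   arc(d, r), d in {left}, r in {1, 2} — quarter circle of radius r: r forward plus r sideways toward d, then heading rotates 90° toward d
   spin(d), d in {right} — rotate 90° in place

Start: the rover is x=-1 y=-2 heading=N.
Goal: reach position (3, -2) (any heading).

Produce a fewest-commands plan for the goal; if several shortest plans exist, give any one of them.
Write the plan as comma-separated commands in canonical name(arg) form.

initial: x=-1 y=-2 heading=N
step 1 (spin(right)): x=-1 y=-2 heading=E
step 2 (straight(4)): x=3 y=-2 heading=E
nothing shorter than 2 reaches the goal.

spin(right), straight(4)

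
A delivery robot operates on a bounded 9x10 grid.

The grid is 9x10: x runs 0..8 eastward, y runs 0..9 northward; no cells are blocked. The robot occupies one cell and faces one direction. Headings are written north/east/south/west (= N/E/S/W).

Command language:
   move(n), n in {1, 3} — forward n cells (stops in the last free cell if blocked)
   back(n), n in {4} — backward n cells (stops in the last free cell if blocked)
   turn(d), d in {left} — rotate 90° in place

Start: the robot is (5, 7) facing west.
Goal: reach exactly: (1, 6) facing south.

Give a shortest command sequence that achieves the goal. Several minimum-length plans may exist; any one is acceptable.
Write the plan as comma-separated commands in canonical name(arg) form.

move(3), move(1), turn(left), move(1)

start: (5, 7) facing west
1. move(3) → (2, 7) facing west
2. move(1) → (1, 7) facing west
3. turn(left) → (1, 7) facing south
4. move(1) → (1, 6) facing south
shorter routes all fall short; 4 is best.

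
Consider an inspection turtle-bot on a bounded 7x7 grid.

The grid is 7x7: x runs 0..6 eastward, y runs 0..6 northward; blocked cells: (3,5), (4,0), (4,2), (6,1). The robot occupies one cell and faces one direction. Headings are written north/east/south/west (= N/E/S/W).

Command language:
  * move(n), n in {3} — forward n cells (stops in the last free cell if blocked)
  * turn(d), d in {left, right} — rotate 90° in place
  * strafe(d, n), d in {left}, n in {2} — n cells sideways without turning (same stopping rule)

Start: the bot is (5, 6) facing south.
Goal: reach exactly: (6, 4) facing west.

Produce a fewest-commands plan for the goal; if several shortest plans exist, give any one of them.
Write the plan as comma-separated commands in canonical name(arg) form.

strafe(left, 2), turn(right), strafe(left, 2)

t0: (5, 6) facing south
step 1 (strafe(left, 2)): (6, 6) facing south
step 2 (turn(right)): (6, 6) facing west
step 3 (strafe(left, 2)): (6, 4) facing west
no 2-step plan works, so 3 is optimal.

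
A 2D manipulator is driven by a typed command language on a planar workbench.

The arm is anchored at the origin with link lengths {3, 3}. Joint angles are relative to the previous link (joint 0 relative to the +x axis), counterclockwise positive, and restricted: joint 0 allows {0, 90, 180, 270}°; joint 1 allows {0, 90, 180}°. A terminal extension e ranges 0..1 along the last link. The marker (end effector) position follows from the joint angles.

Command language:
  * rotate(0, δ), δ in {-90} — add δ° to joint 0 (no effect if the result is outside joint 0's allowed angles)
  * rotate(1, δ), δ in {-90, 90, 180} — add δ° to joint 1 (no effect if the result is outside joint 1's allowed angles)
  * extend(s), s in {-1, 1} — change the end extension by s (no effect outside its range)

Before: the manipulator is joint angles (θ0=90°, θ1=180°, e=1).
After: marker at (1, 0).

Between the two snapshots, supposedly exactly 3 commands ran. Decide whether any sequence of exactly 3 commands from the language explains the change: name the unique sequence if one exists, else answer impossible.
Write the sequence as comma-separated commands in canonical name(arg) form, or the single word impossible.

from: joint angles (θ0=90°, θ1=180°, e=1)
1. rotate(0, -90) → joint angles (θ0=0°, θ1=180°, e=1)
2. rotate(0, -90) → joint angles (θ0=270°, θ1=180°, e=1)
3. rotate(0, -90) → joint angles (θ0=180°, θ1=180°, e=1)
uniquely the one of 216 3-step routes that fits.

rotate(0, -90), rotate(0, -90), rotate(0, -90)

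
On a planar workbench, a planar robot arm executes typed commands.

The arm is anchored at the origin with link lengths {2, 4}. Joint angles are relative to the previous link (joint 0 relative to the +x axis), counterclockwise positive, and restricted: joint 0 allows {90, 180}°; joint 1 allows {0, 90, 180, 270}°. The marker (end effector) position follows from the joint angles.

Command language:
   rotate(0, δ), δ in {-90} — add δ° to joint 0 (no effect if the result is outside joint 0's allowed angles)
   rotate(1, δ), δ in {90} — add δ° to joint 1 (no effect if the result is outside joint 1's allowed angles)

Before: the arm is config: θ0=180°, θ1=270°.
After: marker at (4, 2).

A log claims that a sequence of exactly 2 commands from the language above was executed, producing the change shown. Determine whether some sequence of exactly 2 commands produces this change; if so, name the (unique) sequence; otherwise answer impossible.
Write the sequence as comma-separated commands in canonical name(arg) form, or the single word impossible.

rotate(0, -90), rotate(0, -90)

from: config: θ0=180°, θ1=270°
step 1 (rotate(0, -90)): config: θ0=90°, θ1=270°
step 2 (rotate(0, -90)): config: θ0=90°, θ1=270°
uniquely the one of 4 2-step routes that fits.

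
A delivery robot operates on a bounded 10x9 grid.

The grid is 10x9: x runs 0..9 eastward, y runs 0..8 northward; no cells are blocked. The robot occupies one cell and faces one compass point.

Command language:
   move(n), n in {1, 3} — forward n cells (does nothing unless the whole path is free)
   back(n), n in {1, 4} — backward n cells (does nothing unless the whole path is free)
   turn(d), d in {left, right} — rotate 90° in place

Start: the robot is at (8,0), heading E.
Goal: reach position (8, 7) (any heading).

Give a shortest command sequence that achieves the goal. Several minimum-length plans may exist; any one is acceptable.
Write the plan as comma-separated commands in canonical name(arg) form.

turn(right), back(4), move(1), back(4)

begin: at (8,0), heading E
t=1 turn(right) ⇒ at (8,0), heading S
t=2 back(4) ⇒ at (8,4), heading S
t=3 move(1) ⇒ at (8,3), heading S
t=4 back(4) ⇒ at (8,7), heading S
minimal: 4 command(s), checked below 4.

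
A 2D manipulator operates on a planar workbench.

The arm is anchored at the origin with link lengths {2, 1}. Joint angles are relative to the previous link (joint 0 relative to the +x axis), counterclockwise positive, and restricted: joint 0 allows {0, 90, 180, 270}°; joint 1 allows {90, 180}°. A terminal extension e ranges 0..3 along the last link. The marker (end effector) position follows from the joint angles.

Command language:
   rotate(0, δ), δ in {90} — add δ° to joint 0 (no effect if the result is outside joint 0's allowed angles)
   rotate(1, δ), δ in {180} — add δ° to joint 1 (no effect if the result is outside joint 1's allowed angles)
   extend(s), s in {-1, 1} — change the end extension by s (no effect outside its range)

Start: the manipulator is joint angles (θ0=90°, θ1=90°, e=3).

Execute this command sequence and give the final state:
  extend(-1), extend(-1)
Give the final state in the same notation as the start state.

joint angles (θ0=90°, θ1=90°, e=1)

initial: joint angles (θ0=90°, θ1=90°, e=3)
step 1 (extend(-1)): joint angles (θ0=90°, θ1=90°, e=2)
step 2 (extend(-1)): joint angles (θ0=90°, θ1=90°, e=1)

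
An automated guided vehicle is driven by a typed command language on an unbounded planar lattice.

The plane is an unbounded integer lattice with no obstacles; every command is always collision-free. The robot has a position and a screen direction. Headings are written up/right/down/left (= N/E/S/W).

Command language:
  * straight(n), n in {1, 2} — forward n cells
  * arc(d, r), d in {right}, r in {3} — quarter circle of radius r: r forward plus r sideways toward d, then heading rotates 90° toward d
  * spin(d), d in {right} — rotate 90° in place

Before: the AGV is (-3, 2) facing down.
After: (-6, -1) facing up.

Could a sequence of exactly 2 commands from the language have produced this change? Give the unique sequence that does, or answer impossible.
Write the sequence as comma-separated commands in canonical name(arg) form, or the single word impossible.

key: cell and facing (now N) both changed — the 2 commands mix motion and turning
from: (-3, 2) facing down
1. arc(right, 3) → (-6, -1) facing left
2. spin(right) → (-6, -1) facing up
all 16 alternatives checked — unique.

arc(right, 3), spin(right)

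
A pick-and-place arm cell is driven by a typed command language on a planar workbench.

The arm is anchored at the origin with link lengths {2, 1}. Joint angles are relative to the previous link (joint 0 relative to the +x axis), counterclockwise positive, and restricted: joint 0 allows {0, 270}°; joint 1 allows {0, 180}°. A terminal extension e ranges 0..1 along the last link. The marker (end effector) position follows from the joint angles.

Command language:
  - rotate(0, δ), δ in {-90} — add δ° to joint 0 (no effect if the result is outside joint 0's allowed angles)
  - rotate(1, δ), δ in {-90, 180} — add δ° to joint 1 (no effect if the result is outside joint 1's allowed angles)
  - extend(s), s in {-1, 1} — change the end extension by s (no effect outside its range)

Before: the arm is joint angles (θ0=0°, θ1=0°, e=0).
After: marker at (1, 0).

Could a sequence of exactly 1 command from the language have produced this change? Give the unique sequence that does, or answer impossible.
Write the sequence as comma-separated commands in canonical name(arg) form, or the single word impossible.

from: joint angles (θ0=0°, θ1=0°, e=0)
1. rotate(1, 180) → joint angles (θ0=0°, θ1=180°, e=0)
no rival 1-sequence matches.

rotate(1, 180)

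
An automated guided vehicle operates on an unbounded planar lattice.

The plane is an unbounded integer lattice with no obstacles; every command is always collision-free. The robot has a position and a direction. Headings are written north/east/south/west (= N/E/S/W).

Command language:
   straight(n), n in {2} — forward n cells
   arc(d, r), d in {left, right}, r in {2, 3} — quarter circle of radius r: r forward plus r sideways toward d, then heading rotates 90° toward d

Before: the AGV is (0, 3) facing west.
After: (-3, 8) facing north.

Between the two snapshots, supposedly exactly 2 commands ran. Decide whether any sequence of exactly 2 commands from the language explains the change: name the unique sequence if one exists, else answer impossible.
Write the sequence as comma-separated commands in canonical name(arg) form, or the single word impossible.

key: position moved to (-3,8) AND the heading swung to N — translation plus rotation needed
initial: (0, 3) facing west
t=1 arc(right, 3) ⇒ (-3, 6) facing north
t=2 straight(2) ⇒ (-3, 8) facing north
no other 2-command option fits: unique.

arc(right, 3), straight(2)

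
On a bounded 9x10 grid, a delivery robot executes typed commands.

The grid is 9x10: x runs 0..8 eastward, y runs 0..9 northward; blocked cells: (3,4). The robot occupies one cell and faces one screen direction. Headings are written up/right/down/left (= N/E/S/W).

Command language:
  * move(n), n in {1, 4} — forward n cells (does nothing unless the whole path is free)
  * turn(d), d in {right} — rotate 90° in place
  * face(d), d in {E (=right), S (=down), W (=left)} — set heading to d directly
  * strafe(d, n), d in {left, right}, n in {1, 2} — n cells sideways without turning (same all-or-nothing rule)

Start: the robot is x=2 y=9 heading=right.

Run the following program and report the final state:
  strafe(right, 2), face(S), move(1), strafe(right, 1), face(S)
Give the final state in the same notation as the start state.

t0: x=2 y=9 heading=right
step 1 (strafe(right, 2)): x=2 y=7 heading=right
step 2 (face(S)): x=2 y=7 heading=down
step 3 (move(1)): x=2 y=6 heading=down
step 4 (strafe(right, 1)): x=1 y=6 heading=down
step 5 (face(S)): x=1 y=6 heading=down

x=1 y=6 heading=down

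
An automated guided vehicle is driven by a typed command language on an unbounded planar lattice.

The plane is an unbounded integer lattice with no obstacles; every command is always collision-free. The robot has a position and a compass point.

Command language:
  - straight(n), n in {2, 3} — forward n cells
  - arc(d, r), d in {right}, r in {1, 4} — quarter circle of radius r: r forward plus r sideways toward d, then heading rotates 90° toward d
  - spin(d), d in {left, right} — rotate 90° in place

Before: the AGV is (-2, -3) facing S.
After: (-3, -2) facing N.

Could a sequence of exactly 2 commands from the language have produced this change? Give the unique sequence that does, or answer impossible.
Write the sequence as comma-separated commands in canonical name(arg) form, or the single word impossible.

key: running arc(right, 1) before spin(right) would end elsewhere — order is forced
from: (-2, -3) facing S
[1] after spin(right): (-2, -3) facing W
[2] after arc(right, 1): (-3, -2) facing N
no rival 2-sequence matches.

spin(right), arc(right, 1)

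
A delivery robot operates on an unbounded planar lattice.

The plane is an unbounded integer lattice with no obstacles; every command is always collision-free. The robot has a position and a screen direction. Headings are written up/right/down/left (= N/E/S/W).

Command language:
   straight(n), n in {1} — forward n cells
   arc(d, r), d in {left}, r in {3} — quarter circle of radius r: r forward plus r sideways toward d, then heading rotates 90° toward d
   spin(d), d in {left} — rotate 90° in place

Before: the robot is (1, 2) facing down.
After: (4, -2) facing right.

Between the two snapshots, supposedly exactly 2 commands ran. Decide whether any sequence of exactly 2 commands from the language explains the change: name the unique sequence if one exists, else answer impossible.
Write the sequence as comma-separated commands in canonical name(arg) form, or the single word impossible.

straight(1), arc(left, 3)

key: position moved to (4,-2) AND the heading swung to E — translation plus rotation needed
t0: (1, 2) facing down
step 1 (straight(1)): (1, 1) facing down
step 2 (arc(left, 3)): (4, -2) facing right
no rival 2-sequence matches.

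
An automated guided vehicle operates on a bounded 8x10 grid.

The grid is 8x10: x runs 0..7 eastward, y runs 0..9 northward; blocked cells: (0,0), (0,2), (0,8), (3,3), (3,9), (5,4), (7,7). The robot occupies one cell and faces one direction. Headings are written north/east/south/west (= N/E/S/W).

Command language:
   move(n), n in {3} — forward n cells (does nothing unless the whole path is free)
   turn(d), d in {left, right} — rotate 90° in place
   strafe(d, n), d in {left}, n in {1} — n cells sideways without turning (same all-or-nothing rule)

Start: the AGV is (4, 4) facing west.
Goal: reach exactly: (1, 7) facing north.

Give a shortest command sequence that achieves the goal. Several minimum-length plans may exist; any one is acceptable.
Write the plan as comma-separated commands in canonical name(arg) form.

start: (4, 4) facing west
t=1 move(3) ⇒ (1, 4) facing west
t=2 turn(right) ⇒ (1, 4) facing north
t=3 move(3) ⇒ (1, 7) facing north
minimal: 3 command(s), checked below 3.

move(3), turn(right), move(3)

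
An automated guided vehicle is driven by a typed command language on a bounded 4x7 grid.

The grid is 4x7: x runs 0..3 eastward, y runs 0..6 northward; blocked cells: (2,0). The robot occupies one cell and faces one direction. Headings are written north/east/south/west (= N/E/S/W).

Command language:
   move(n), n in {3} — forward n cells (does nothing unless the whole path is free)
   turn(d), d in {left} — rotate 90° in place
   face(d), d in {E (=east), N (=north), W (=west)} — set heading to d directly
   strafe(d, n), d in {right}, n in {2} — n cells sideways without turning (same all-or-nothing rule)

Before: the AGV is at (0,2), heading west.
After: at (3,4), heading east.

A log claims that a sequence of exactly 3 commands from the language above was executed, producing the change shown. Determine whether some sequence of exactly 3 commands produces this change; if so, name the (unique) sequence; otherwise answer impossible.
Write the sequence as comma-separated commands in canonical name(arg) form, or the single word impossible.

key: position moved to (3,4) AND the heading swung to E — translation plus rotation needed
begin: at (0,2), heading west
[1] after strafe(right, 2): at (0,4), heading west
[2] after face(E): at (0,4), heading east
[3] after move(3): at (3,4), heading east
uniquely the one of 216 3-step routes that fits.

strafe(right, 2), face(E), move(3)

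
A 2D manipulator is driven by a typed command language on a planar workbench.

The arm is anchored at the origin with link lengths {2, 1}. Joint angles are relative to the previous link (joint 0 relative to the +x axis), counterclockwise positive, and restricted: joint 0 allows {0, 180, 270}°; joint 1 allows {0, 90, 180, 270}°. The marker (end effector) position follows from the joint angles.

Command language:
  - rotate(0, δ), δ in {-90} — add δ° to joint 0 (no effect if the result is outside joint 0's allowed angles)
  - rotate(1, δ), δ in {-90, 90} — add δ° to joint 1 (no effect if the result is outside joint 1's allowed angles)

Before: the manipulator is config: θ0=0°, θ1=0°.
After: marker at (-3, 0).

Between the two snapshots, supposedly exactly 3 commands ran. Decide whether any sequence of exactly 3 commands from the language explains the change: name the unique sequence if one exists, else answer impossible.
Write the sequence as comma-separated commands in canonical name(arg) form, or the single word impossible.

start: config: θ0=0°, θ1=0°
1. rotate(0, -90) → config: θ0=270°, θ1=0°
2. rotate(0, -90) → config: θ0=180°, θ1=0°
3. rotate(0, -90) → config: θ0=180°, θ1=0°
no other 3-command option fits: unique.

rotate(0, -90), rotate(0, -90), rotate(0, -90)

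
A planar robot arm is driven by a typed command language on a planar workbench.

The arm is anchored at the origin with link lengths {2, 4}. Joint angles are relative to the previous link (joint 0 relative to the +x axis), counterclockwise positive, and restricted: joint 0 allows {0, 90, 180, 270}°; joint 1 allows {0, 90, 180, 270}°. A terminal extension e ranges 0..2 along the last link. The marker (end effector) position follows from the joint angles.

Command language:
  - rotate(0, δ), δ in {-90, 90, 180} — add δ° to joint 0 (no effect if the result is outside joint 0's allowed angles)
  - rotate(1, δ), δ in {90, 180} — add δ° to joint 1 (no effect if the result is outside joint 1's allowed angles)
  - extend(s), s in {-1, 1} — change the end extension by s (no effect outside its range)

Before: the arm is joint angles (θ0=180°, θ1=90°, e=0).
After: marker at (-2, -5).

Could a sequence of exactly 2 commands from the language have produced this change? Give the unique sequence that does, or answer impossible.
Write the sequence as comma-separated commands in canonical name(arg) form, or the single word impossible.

key: order matters: swapping extend(-1) and extend(1) lands elsewhere
from: joint angles (θ0=180°, θ1=90°, e=0)
1. extend(-1) → joint angles (θ0=180°, θ1=90°, e=0)
2. extend(1) → joint angles (θ0=180°, θ1=90°, e=1)
uniquely the one of 49 2-step routes that fits.

extend(-1), extend(1)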